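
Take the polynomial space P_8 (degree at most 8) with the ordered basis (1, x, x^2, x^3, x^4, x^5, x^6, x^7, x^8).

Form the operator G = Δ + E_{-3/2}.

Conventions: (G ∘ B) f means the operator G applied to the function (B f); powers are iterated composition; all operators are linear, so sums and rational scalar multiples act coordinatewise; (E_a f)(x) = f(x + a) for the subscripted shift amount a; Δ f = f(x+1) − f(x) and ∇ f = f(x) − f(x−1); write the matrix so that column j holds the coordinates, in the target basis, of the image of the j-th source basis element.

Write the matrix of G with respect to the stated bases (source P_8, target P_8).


the matrix is [[1, -1/2, 13/4, -19/8, 97/16, -211/32, 793/64, -2059/128, 6817/256]; [0, 1, -1, 39/4, -19/2, 485/16, -633/16, 5551/64, -2059/16]; [0, 0, 1, -3/2, 39/2, -95/4, 1455/16, -4431/32, 5551/16]; [0, 0, 0, 1, -2, 65/2, -95/2, 3395/16, -1477/4]; [0, 0, 0, 0, 1, -5/2, 195/4, -665/8, 3395/8]; [0, 0, 0, 0, 0, 1, -3, 273/4, -133]; [0, 0, 0, 0, 0, 0, 1, -7/2, 91]; [0, 0, 0, 0, 0, 0, 0, 1, -4]; [0, 0, 0, 0, 0, 0, 0, 0, 1]] (rows listed top to bottom)

image of 1: 1
image of x: x - 1/2
image of x^2: x^2 - x + 13/4
image of x^3: x^3 - (3/2)x^2 + (39/4)x - 19/8
image of x^4: x^4 - 2x^3 + (39/2)x^2 - (19/2)x + 97/16
image of x^5: x^5 - (5/2)x^4 + (65/2)x^3 - (95/4)x^2 + (485/16)x - 211/32
image of x^6: x^6 - 3x^5 + (195/4)x^4 - (95/2)x^3 + (1455/16)x^2 - (633/16)x + 793/64
image of x^7: x^7 - (7/2)x^6 + (273/4)x^5 - (665/8)x^4 + (3395/16)x^3 - (4431/32)x^2 + (5551/64)x - 2059/128
image of x^8: x^8 - 4x^7 + 91x^6 - 133x^5 + (3395/8)x^4 - (1477/4)x^3 + (5551/16)x^2 - (2059/16)x + 6817/256
each image's coordinates form column j of the matrix


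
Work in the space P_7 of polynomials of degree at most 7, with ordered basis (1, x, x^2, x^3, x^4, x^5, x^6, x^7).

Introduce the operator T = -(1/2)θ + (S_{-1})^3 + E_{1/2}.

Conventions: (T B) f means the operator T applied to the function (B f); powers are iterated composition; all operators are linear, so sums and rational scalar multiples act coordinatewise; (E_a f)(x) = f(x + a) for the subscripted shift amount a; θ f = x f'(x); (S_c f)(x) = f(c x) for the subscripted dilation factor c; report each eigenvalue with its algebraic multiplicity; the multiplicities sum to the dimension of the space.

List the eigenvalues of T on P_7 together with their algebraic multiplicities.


image of 1: 2
image of x: -(1/2)x + 1/2
image of x^2: x^2 + x + 1/4
image of x^3: -(3/2)x^3 + (3/2)x^2 + (3/4)x + 1/8
image of x^4: 2x^3 + (3/2)x^2 + (1/2)x + 1/16
image of x^5: -(5/2)x^5 + (5/2)x^4 + (5/2)x^3 + (5/4)x^2 + (5/16)x + 1/32
image of x^6: -x^6 + 3x^5 + (15/4)x^4 + (5/2)x^3 + (15/16)x^2 + (3/16)x + 1/64
image of x^7: -(7/2)x^7 + (7/2)x^6 + (21/4)x^5 + (35/8)x^4 + (35/16)x^3 + (21/32)x^2 + (7/64)x + 1/128
the matrix is upper triangular; its diagonal is (2, -1/2, 1, -3/2, 0, -5/2, -1, -7/2)
for a triangular matrix the eigenvalues are the diagonal entries, with algebraic multiplicity their repetition count

λ = -7/2 (multiplicity 1), λ = -5/2 (multiplicity 1), λ = -3/2 (multiplicity 1), λ = -1 (multiplicity 1), λ = -1/2 (multiplicity 1), λ = 0 (multiplicity 1), λ = 1 (multiplicity 1), λ = 2 (multiplicity 1)


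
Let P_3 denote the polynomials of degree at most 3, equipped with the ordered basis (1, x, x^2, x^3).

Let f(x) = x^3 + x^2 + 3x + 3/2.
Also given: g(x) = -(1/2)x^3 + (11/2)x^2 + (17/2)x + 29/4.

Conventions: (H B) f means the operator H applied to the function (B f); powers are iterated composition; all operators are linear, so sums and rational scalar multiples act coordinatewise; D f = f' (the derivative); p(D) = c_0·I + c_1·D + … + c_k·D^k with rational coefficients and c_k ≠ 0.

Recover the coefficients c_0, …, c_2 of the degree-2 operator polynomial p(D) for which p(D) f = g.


D^0 f = x^3 + x^2 + 3x + 3/2
D^1 f = 3x^2 + 2x + 3
D^2 f = 6x + 2
matching coefficients of g against c_0 f + c_1 Df + … from the top degree down determines the c_i
solution: c_0 = -1/2, c_1 = 2, c_2 = 1

c_0 = -1/2, c_1 = 2, c_2 = 1


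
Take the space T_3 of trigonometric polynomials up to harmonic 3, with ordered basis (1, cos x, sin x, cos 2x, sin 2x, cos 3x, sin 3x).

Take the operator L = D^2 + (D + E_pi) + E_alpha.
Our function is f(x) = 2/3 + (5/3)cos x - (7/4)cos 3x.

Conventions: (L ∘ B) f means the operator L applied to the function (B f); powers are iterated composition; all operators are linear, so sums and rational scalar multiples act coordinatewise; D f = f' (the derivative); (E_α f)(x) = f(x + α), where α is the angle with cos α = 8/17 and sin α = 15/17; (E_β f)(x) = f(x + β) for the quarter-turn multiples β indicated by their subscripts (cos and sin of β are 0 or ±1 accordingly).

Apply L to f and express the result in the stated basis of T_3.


the image equals g(x) = 4/3 - (130/51)cos x - (160/51)sin x + (189063/9826)cos 3x + (24927/4913)sin 3x

D f = -(5/3)sin x + (21/4)sin 3x
D D f = -(5/3)cos x + (63/4)cos 3x
D f = -(5/3)sin x + (21/4)sin 3x
E_pi f = 2/3 - (5/3)cos x + (7/4)cos 3x
(D + E_pi) f = 2/3 - (5/3)cos x - (5/3)sin x + (7/4)cos 3x + (21/4)sin 3x
E_alpha f = 2/3 + (40/51)cos x - (25/17)sin x + (8554/4913)cos 3x - (3465/19652)sin 3x
(D^2 + (D + E_pi) + E_alpha) f = 4/3 - (130/51)cos x - (160/51)sin x + (189063/9826)cos 3x + (24927/4913)sin 3x


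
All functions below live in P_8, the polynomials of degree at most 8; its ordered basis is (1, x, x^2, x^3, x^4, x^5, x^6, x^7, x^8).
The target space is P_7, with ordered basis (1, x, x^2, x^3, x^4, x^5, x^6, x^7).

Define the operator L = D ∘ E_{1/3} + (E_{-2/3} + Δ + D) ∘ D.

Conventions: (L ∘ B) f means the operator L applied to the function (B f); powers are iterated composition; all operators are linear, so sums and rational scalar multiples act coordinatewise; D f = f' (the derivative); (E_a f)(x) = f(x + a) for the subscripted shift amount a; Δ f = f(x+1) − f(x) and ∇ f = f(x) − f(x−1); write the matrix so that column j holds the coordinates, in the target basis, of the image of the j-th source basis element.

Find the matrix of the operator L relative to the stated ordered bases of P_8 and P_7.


the matrix is [[0, 2, 10/3, 14/3, 80/27, 490/81, 424/81, 5558/729, 16480/2187]; [0, 0, 4, 10, 56/3, 400/27, 980/27, 2968/81, 44464/729]; [0, 0, 0, 6, 20, 140/3, 400/9, 3430/27, 11872/81]; [0, 0, 0, 0, 8, 100/3, 280/3, 2800/27, 27440/81]; [0, 0, 0, 0, 0, 10, 50, 490/3, 5600/27]; [0, 0, 0, 0, 0, 0, 12, 70, 784/3]; [0, 0, 0, 0, 0, 0, 0, 14, 280/3]; [0, 0, 0, 0, 0, 0, 0, 0, 16]] (rows listed top to bottom)

image of 1: 0
image of x: 2
image of x^2: 4x + 10/3
image of x^3: 6x^2 + 10x + 14/3
image of x^4: 8x^3 + 20x^2 + (56/3)x + 80/27
image of x^5: 10x^4 + (100/3)x^3 + (140/3)x^2 + (400/27)x + 490/81
image of x^6: 12x^5 + 50x^4 + (280/3)x^3 + (400/9)x^2 + (980/27)x + 424/81
image of x^7: 14x^6 + 70x^5 + (490/3)x^4 + (2800/27)x^3 + (3430/27)x^2 + (2968/81)x + 5558/729
image of x^8: 16x^7 + (280/3)x^6 + (784/3)x^5 + (5600/27)x^4 + (27440/81)x^3 + (11872/81)x^2 + (44464/729)x + 16480/2187
each image's coordinates form column j of the matrix


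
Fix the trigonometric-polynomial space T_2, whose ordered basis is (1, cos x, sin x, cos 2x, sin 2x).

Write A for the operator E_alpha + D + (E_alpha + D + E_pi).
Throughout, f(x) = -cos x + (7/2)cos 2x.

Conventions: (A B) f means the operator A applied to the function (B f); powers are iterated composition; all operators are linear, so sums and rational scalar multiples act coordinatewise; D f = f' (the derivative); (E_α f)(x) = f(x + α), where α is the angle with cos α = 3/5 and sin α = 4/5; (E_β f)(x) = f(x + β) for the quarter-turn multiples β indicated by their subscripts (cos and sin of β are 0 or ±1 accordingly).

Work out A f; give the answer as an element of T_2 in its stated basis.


the result is g(x) = -(1/5)cos x + (18/5)sin x + (77/50)cos 2x - (518/25)sin 2x

E_alpha f = -(3/5)cos x + (4/5)sin x - (49/50)cos 2x - (84/25)sin 2x
D f = sin x - 7sin 2x
E_alpha f = -(3/5)cos x + (4/5)sin x - (49/50)cos 2x - (84/25)sin 2x
D f = sin x - 7sin 2x
E_pi f = cos x + (7/2)cos 2x
(E_alpha + D + E_pi) f = (2/5)cos x + (9/5)sin x + (63/25)cos 2x - (259/25)sin 2x
(E_alpha + D + (E_alpha + D + E_pi)) f = -(1/5)cos x + (18/5)sin x + (77/50)cos 2x - (518/25)sin 2x


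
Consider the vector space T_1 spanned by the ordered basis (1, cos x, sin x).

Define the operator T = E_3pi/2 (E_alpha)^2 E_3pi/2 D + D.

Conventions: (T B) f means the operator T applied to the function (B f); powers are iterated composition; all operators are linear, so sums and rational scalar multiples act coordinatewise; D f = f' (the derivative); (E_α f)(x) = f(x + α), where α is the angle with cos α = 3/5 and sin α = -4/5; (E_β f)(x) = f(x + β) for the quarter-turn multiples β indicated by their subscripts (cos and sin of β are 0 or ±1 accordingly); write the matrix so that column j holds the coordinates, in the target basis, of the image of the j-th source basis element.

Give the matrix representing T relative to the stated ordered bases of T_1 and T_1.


image of 1: 0
image of cos x: -(24/25)cos x - (32/25)sin x
image of sin x: (32/25)cos x - (24/25)sin x
each image's coordinates form column j of the matrix

the matrix is [[0, 0, 0]; [0, -24/25, 32/25]; [0, -32/25, -24/25]] (rows listed top to bottom)


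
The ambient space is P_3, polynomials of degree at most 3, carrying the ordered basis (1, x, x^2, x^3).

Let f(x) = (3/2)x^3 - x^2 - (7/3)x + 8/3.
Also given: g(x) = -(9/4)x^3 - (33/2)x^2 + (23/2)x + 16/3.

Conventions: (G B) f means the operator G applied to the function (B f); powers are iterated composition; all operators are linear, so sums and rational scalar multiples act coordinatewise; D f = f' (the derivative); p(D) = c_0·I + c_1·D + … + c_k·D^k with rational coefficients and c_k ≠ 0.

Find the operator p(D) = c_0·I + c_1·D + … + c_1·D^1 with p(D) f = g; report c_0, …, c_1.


c_0 = -3/2, c_1 = -4

D^0 f = (3/2)x^3 - x^2 - (7/3)x + 8/3
D^1 f = (9/2)x^2 - 2x - 7/3
matching coefficients of g against c_0 f + c_1 Df + … from the top degree down determines the c_i
solution: c_0 = -3/2, c_1 = -4


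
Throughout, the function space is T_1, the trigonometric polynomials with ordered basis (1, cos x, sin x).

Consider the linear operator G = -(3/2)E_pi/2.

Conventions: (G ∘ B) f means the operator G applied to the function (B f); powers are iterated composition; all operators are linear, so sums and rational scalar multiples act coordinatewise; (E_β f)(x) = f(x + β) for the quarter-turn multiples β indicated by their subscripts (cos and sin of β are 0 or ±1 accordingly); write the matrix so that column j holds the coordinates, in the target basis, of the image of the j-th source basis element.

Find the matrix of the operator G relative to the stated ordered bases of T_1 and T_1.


image of 1: -3/2
image of cos x: (3/2)sin x
image of sin x: -(3/2)cos x
each image's coordinates form column j of the matrix

the matrix is [[-3/2, 0, 0]; [0, 0, -3/2]; [0, 3/2, 0]] (rows listed top to bottom)


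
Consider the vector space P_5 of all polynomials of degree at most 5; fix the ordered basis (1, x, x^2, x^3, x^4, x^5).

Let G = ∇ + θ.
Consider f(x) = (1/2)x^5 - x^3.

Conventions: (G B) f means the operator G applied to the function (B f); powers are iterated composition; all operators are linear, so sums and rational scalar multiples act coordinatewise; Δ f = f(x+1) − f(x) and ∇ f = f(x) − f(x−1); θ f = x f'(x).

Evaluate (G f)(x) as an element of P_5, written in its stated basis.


the image equals g(x) = (5/2)x^5 + (5/2)x^4 - 8x^3 + 2x^2 + (1/2)x - 1/2

∇ f = (5/2)x^4 - 5x^3 + 2x^2 + (1/2)x - 1/2
θ f = (5/2)x^5 - 3x^3
(∇ + θ) f = (5/2)x^5 + (5/2)x^4 - 8x^3 + 2x^2 + (1/2)x - 1/2


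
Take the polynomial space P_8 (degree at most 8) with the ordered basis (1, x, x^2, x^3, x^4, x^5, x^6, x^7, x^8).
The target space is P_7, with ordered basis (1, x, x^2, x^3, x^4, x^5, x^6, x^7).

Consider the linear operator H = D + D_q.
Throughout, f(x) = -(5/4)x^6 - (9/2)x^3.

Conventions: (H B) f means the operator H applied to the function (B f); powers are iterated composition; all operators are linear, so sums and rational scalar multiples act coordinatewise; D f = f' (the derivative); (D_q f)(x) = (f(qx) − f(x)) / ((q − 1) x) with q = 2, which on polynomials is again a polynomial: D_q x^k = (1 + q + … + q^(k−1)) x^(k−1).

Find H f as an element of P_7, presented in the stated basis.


D f = -(15/2)x^5 - (27/2)x^2
D_q f = -(315/4)x^5 - (63/2)x^2
(D + D_q) f = -(345/4)x^5 - 45x^2

g(x) = -(345/4)x^5 - 45x^2


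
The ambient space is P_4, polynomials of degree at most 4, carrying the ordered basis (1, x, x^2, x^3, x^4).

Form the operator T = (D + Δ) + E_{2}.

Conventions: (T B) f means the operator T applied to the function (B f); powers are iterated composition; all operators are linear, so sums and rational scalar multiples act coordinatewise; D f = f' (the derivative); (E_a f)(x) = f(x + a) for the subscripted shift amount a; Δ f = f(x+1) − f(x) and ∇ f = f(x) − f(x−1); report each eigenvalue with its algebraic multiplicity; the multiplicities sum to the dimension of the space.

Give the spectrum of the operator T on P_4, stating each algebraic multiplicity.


image of 1: 1
image of x: x + 4
image of x^2: x^2 + 8x + 5
image of x^3: x^3 + 12x^2 + 15x + 9
image of x^4: x^4 + 16x^3 + 30x^2 + 36x + 17
the matrix is upper triangular; its diagonal is (1, 1, 1, 1, 1)
for a triangular matrix the eigenvalues are the diagonal entries, with algebraic multiplicity their repetition count

λ = 1 (multiplicity 5)


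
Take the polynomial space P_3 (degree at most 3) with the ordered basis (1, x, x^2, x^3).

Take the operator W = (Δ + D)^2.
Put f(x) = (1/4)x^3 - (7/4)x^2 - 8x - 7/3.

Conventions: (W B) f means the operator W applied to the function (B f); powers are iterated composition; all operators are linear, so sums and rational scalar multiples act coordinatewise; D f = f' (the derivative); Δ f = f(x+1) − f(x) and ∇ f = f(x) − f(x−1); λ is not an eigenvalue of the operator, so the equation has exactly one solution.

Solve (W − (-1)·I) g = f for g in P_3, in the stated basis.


g(x) = (1/4)x^3 - (7/4)x^2 - 14x + 26/3

write g with unknown coordinates in the stated basis and equate coefficients in (W − (-1)·I) g = f
solving from the highest basis element down gives g = (1/4)x^3 - (7/4)x^2 - 14x + 26/3
check: W g = 6x - 11
so W g − (-1)·g = (1/4)x^3 - (7/4)x^2 - 8x - 7/3 = f ✓


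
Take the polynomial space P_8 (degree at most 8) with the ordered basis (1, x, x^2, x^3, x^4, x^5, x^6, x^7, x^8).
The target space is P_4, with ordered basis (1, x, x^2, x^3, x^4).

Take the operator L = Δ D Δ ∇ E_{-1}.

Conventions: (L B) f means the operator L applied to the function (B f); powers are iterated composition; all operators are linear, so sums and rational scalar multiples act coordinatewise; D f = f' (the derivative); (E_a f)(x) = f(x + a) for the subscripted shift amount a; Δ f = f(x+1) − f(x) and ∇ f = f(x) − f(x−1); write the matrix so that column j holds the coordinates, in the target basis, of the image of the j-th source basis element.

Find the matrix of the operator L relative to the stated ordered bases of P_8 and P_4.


image of 1: 0
image of x: 0
image of x^2: 0
image of x^3: 0
image of x^4: 24
image of x^5: 120x - 60
image of x^6: 360x^2 - 360x + 180
image of x^7: 840x^3 - 1260x^2 + 1260x - 420
image of x^8: 1680x^4 - 3360x^3 + 5040x^2 - 3360x + 1008
each image's coordinates form column j of the matrix

the matrix is [[0, 0, 0, 0, 24, -60, 180, -420, 1008]; [0, 0, 0, 0, 0, 120, -360, 1260, -3360]; [0, 0, 0, 0, 0, 0, 360, -1260, 5040]; [0, 0, 0, 0, 0, 0, 0, 840, -3360]; [0, 0, 0, 0, 0, 0, 0, 0, 1680]] (rows listed top to bottom)


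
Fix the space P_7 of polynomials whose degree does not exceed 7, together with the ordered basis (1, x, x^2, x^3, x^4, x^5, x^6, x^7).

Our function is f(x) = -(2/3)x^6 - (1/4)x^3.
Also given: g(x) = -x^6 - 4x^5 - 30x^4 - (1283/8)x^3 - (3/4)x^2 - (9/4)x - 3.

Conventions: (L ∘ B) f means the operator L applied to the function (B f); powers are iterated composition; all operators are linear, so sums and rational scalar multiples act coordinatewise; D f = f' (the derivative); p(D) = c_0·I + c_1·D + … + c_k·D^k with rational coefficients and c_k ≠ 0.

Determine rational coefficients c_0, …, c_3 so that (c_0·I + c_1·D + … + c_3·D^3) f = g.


D^0 f = -(2/3)x^6 - (1/4)x^3
D^1 f = -4x^5 - (3/4)x^2
D^2 f = -20x^4 - (3/2)x
D^3 f = -80x^3 - 3/2
matching coefficients of g against c_0 f + c_1 Df + … from the top degree down determines the c_i
solution: c_0 = 3/2, c_1 = 1, c_2 = 3/2, c_3 = 2

c_0 = 3/2, c_1 = 1, c_2 = 3/2, c_3 = 2


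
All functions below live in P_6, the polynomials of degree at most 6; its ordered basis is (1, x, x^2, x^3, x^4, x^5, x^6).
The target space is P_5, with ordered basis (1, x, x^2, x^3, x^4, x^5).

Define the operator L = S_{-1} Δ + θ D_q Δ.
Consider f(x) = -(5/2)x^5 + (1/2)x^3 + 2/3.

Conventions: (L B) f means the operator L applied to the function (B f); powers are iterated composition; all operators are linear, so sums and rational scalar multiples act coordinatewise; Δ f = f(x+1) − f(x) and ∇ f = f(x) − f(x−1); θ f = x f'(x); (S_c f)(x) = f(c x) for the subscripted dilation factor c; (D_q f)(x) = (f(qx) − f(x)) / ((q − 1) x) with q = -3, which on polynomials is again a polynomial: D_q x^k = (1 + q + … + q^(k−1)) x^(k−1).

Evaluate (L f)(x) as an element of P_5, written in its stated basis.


the image equals g(x) = -(25/2)x^4 + 775x^3 - (747/2)x^2 + 58x - 2

Δ f = -(25/2)x^4 - 25x^3 - (47/2)x^2 - 11x - 2
S_{-1} Δ f = -(25/2)x^4 + 25x^3 - (47/2)x^2 + 11x - 2
Δ f = -(25/2)x^4 - 25x^3 - (47/2)x^2 - 11x - 2
D_q Δ f = 250x^3 - 175x^2 + 47x - 11
θ D_q Δ f = 750x^3 - 350x^2 + 47x
(S_{-1} Δ + θ D_q Δ) f = -(25/2)x^4 + 775x^3 - (747/2)x^2 + 58x - 2


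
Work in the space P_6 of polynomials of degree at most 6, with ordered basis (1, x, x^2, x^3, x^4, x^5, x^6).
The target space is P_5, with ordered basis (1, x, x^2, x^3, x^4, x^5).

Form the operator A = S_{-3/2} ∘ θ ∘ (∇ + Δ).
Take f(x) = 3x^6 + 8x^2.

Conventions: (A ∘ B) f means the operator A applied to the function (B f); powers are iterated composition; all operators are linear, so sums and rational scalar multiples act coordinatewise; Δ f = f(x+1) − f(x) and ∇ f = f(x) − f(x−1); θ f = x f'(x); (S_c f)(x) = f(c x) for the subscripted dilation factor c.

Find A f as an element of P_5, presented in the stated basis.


∇ f = 18x^5 - 45x^4 + 60x^3 - 45x^2 + 34x - 11
Δ f = 18x^5 + 45x^4 + 60x^3 + 45x^2 + 34x + 11
(∇ + Δ) f = 36x^5 + 120x^3 + 68x
θ (∇ + Δ) f = 180x^5 + 360x^3 + 68x
S_{-3/2} θ (∇ + Δ) f = -(10935/8)x^5 - 1215x^3 - 102x

the image equals g(x) = -(10935/8)x^5 - 1215x^3 - 102x


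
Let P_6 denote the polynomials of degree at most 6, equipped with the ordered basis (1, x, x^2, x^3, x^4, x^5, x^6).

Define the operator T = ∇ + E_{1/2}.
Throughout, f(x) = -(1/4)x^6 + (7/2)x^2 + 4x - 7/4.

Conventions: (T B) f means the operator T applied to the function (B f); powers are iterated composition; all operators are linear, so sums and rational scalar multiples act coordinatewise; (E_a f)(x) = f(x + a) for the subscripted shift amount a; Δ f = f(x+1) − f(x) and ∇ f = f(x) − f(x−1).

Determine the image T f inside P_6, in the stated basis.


the image equals g(x) = -(1/4)x^6 - (9/4)x^5 + (45/16)x^4 - (45/8)x^3 + (449/64)x^2 + (829/64)x + 479/256

∇ f = -(3/2)x^5 + (15/4)x^4 - 5x^3 + (15/4)x^2 + (11/2)x + 3/4
E_{1/2} f = -(1/4)x^6 - (3/4)x^5 - (15/16)x^4 - (5/8)x^3 + (209/64)x^2 + (477/64)x + 287/256
(∇ + E_{1/2}) f = -(1/4)x^6 - (9/4)x^5 + (45/16)x^4 - (45/8)x^3 + (449/64)x^2 + (829/64)x + 479/256


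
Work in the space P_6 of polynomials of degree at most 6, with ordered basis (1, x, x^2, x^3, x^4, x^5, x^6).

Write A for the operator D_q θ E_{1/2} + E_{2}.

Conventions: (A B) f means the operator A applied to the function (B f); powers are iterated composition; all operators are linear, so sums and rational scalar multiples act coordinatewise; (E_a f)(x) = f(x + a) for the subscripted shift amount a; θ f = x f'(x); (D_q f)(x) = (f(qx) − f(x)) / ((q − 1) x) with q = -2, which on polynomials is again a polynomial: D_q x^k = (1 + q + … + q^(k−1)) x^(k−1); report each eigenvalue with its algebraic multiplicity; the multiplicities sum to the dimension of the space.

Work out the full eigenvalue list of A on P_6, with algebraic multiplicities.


λ = 1 (multiplicity 7)

image of 1: 1
image of x: x + 3
image of x^2: x^2 + 2x + 5
image of x^3: x^3 + 15x^2 + 9x + 35/4
image of x^4: x^4 - 12x^3 + 42x^2 + 29x + 33/2
image of x^5: x^5 + 65x^4 - 10x^3 + (205/2)x^2 + (155/2)x + 517/16
image of x^6: x^6 - 114x^5 + 225x^4 + 85x^3 + (525/2)x^2 + (1521/8)x + 1027/16
the matrix is upper triangular; its diagonal is (1, 1, 1, 1, 1, 1, 1)
for a triangular matrix the eigenvalues are the diagonal entries, with algebraic multiplicity their repetition count


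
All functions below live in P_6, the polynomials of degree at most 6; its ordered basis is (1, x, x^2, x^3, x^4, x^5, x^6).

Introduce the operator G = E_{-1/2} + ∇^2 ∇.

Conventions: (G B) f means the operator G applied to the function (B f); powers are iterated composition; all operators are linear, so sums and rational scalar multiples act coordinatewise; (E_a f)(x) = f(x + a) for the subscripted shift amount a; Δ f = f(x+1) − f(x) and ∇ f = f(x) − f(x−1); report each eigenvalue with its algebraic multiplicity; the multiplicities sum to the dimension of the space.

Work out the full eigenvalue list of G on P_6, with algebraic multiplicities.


image of 1: 1
image of x: x - 1/2
image of x^2: x^2 - x + 1/4
image of x^3: x^3 - (3/2)x^2 + (3/4)x + 47/8
image of x^4: x^4 - 2x^3 + (3/2)x^2 + (47/2)x - 575/16
image of x^5: x^5 - (5/2)x^4 + (5/2)x^3 + (235/4)x^2 - (2875/16)x + 4799/32
image of x^6: x^6 - 3x^5 + (15/4)x^4 + (235/2)x^3 - (8625/16)x^2 + (14397/16)x - 34559/64
the matrix is upper triangular; its diagonal is (1, 1, 1, 1, 1, 1, 1)
for a triangular matrix the eigenvalues are the diagonal entries, with algebraic multiplicity their repetition count

λ = 1 (multiplicity 7)


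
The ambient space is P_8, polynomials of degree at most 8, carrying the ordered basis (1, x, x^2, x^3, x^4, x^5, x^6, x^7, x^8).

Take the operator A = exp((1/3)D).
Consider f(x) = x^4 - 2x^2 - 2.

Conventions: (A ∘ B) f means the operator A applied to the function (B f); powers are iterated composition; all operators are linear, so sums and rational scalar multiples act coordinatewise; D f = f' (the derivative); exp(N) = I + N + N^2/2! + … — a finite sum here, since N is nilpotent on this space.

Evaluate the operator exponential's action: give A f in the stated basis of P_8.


order-1 term: (4/3)x^3 - (4/3)x
order-2 term: (2/3)x^2 - 2/9
order-3 term: (4/27)x
order-4 term: 1/81
the series for exp((1/3)D) f terminates at order 4
exp((1/3)D) f = x^4 + (4/3)x^3 - (4/3)x^2 - (32/27)x - 179/81

g(x) = x^4 + (4/3)x^3 - (4/3)x^2 - (32/27)x - 179/81


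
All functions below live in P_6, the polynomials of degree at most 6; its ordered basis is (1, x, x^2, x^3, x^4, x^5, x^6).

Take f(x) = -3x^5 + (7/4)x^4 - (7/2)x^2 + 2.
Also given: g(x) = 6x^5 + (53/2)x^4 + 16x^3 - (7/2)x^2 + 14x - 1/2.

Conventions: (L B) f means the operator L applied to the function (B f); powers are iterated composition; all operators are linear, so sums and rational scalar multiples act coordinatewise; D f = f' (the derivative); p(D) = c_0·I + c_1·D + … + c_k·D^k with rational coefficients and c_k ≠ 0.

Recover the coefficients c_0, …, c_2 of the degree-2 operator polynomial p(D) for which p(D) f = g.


p(D) = -2·I − 2·D − (1/2)·D^2, i.e. c_0 = -2, c_1 = -2, c_2 = -1/2

D^0 f = -3x^5 + (7/4)x^4 - (7/2)x^2 + 2
D^1 f = -15x^4 + 7x^3 - 7x
D^2 f = -60x^3 + 21x^2 - 7
matching coefficients of g against c_0 f + c_1 Df + … from the top degree down determines the c_i
solution: c_0 = -2, c_1 = -2, c_2 = -1/2


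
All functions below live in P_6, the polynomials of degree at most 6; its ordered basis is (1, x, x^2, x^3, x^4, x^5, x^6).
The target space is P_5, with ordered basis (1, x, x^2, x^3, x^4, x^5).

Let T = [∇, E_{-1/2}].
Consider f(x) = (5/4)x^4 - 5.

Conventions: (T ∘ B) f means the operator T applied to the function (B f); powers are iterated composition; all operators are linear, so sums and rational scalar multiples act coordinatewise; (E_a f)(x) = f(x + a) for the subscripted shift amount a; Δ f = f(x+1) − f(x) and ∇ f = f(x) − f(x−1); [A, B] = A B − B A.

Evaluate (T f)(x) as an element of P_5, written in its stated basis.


E_{-1/2} f = (5/4)x^4 - (5/2)x^3 + (15/8)x^2 - (5/8)x - 315/64
∇ E_{-1/2} f = 5x^3 - 15x^2 + (65/4)x - 25/4
∇ f = 5x^3 - (15/2)x^2 + 5x - 5/4
E_{-1/2} ∇ f = 5x^3 - 15x^2 + (65/4)x - 25/4
[∇, E_{-1/2}] f = 0

the image equals g(x) = 0


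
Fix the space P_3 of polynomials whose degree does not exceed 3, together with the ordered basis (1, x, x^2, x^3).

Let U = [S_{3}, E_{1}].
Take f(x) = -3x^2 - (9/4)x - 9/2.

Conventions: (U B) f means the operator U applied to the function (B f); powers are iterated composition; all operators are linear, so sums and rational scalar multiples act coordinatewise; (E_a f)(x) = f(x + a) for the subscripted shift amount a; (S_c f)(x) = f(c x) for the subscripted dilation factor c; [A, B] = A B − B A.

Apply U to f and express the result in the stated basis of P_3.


E_{1} f = -3x^2 - (33/4)x - 39/4
S_{3} E_{1} f = -27x^2 - (99/4)x - 39/4
S_{3} f = -27x^2 - (27/4)x - 9/2
E_{1} S_{3} f = -27x^2 - (243/4)x - 153/4
[S_{3}, E_{1}] f = 36x + 57/2

g(x) = 36x + 57/2


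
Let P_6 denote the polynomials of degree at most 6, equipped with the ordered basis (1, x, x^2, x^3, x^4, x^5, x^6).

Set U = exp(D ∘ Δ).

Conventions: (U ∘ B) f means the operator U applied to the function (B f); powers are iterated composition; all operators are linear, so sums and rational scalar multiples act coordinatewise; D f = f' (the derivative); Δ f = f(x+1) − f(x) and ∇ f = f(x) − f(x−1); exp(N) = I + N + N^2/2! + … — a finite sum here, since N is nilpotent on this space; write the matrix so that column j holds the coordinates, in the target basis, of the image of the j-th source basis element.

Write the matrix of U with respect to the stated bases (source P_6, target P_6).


the matrix is [[1, 0, 2, 3, 16, 65, 336]; [0, 1, 0, 6, 12, 80, 390]; [0, 0, 1, 0, 12, 30, 240]; [0, 0, 0, 1, 0, 20, 60]; [0, 0, 0, 0, 1, 0, 30]; [0, 0, 0, 0, 0, 1, 0]; [0, 0, 0, 0, 0, 0, 1]] (rows listed top to bottom)

image of 1: 1
image of x: x
image of x^2: x^2 + 2
image of x^3: x^3 + 6x + 3
image of x^4: x^4 + 12x^2 + 12x + 16
image of x^5: x^5 + 20x^3 + 30x^2 + 80x + 65
image of x^6: x^6 + 30x^4 + 60x^3 + 240x^2 + 390x + 336
each image's coordinates form column j of the matrix


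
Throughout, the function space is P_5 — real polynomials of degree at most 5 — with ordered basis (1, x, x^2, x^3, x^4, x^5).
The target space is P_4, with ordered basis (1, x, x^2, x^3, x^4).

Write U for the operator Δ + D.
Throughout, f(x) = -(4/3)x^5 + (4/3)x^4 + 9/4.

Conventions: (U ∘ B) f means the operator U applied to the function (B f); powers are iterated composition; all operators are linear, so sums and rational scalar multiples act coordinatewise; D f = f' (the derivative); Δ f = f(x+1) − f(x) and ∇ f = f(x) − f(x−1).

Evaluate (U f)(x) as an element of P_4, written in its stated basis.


Δ f = -(20/3)x^4 - 8x^3 - (16/3)x^2 - (4/3)x
D f = -(20/3)x^4 + (16/3)x^3
(Δ + D) f = -(40/3)x^4 - (8/3)x^3 - (16/3)x^2 - (4/3)x

the result is g(x) = -(40/3)x^4 - (8/3)x^3 - (16/3)x^2 - (4/3)x


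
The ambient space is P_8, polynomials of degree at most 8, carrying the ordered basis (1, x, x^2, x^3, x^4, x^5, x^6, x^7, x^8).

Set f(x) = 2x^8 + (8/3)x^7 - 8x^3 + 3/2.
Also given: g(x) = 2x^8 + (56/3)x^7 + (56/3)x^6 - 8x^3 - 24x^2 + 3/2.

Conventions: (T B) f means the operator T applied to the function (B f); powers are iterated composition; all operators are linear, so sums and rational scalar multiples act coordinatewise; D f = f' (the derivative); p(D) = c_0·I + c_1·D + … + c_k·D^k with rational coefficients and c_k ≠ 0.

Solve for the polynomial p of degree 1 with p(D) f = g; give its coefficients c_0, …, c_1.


c_0 = 1, c_1 = 1

D^0 f = 2x^8 + (8/3)x^7 - 8x^3 + 3/2
D^1 f = 16x^7 + (56/3)x^6 - 24x^2
matching coefficients of g against c_0 f + c_1 Df + … from the top degree down determines the c_i
solution: c_0 = 1, c_1 = 1


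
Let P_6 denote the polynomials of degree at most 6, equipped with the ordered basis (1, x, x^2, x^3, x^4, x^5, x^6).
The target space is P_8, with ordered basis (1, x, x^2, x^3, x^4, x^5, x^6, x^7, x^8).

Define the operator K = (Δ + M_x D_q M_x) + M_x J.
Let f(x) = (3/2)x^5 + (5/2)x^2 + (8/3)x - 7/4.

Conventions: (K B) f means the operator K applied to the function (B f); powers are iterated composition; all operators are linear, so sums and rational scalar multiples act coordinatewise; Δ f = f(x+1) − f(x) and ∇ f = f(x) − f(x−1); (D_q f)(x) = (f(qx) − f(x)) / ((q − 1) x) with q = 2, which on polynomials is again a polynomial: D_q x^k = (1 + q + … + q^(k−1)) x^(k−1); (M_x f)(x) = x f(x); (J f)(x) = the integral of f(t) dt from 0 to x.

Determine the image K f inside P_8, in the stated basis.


Δ f = (15/2)x^4 + 15x^3 + 15x^2 + (25/2)x + 20/3
M_x f = (3/2)x^6 + (5/2)x^3 + (8/3)x^2 - (7/4)x
D_q M_x f = (189/2)x^5 + (35/2)x^2 + 8x - 7/4
M_x D_q M_x f = (189/2)x^6 + (35/2)x^3 + 8x^2 - (7/4)x
(Δ + M_x D_q M_x) f = (189/2)x^6 + (15/2)x^4 + (65/2)x^3 + 23x^2 + (43/4)x + 20/3
J f = (1/4)x^6 + (5/6)x^3 + (4/3)x^2 - (7/4)x
M_x J f = (1/4)x^7 + (5/6)x^4 + (4/3)x^3 - (7/4)x^2
((Δ + M_x D_q M_x) + M_x J) f = (1/4)x^7 + (189/2)x^6 + (25/3)x^4 + (203/6)x^3 + (85/4)x^2 + (43/4)x + 20/3

the result is g(x) = (1/4)x^7 + (189/2)x^6 + (25/3)x^4 + (203/6)x^3 + (85/4)x^2 + (43/4)x + 20/3


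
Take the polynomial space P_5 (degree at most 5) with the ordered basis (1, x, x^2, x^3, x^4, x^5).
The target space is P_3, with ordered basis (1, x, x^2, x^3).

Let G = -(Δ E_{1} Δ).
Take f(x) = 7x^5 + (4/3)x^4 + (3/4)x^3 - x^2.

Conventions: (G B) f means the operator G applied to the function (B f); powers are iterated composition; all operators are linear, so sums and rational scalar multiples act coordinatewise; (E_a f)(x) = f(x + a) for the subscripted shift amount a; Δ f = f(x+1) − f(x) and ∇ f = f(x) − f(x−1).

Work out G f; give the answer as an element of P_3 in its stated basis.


Δ f = 35x^4 + (226/3)x^3 + (321/4)x^2 + (487/12)x + 97/12
E_{1} Δ f = 35x^4 + (646/3)x^3 + (2065/4)x^2 + (6805/12)x + 957/4
Δ (E_{1} Δ) f = 140x^3 + 856x^2 + (3637/2)x + 4001/3
(-(Δ E_{1} Δ)) f = -140x^3 - 856x^2 - (3637/2)x - 4001/3

the image equals g(x) = -140x^3 - 856x^2 - (3637/2)x - 4001/3


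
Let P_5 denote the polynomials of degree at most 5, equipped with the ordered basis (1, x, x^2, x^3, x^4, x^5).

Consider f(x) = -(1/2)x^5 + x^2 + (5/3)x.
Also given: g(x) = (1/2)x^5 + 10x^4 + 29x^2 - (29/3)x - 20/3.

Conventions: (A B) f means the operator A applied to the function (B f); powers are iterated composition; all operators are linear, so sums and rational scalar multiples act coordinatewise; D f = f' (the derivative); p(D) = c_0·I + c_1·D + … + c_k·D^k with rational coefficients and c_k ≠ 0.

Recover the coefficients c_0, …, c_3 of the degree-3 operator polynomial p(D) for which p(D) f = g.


D^0 f = -(1/2)x^5 + x^2 + (5/3)x
D^1 f = -(5/2)x^4 + 2x + 5/3
D^2 f = -10x^3 + 2
D^3 f = -30x^2
matching coefficients of g against c_0 f + c_1 Df + … from the top degree down determines the c_i
solution: c_0 = -1, c_1 = -4, c_2 = 0, c_3 = -1

c_0 = -1, c_1 = -4, c_2 = 0, c_3 = -1


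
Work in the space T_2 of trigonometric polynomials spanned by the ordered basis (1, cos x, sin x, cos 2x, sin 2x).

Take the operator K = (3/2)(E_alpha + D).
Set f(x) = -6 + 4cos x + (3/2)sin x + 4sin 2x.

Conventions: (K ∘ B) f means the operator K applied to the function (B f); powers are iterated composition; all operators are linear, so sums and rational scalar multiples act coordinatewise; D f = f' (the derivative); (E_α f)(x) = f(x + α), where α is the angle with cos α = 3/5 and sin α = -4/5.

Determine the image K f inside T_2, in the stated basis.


E_alpha f = -6 + (6/5)cos x + (41/10)sin x - (96/25)cos 2x - (28/25)sin 2x
D f = (3/2)cos x - 4sin x + 8cos 2x
(E_alpha + D) f = -6 + (27/10)cos x + (1/10)sin x + (104/25)cos 2x - (28/25)sin 2x
((3/2)(E_alpha + D)) f = -9 + (81/20)cos x + (3/20)sin x + (156/25)cos 2x - (42/25)sin 2x

the image equals g(x) = -9 + (81/20)cos x + (3/20)sin x + (156/25)cos 2x - (42/25)sin 2x


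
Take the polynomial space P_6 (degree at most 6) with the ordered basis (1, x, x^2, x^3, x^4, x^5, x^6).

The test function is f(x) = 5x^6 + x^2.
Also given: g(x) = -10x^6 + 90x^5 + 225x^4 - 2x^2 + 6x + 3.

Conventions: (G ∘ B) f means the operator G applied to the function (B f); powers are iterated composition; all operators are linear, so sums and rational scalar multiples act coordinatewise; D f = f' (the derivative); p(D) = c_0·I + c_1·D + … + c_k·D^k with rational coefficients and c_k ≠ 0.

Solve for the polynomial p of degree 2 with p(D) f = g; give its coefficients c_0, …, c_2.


D^0 f = 5x^6 + x^2
D^1 f = 30x^5 + 2x
D^2 f = 150x^4 + 2
matching coefficients of g against c_0 f + c_1 Df + … from the top degree down determines the c_i
solution: c_0 = -2, c_1 = 3, c_2 = 3/2

p(D) = -2·I + 3·D + (3/2)·D^2, i.e. c_0 = -2, c_1 = 3, c_2 = 3/2


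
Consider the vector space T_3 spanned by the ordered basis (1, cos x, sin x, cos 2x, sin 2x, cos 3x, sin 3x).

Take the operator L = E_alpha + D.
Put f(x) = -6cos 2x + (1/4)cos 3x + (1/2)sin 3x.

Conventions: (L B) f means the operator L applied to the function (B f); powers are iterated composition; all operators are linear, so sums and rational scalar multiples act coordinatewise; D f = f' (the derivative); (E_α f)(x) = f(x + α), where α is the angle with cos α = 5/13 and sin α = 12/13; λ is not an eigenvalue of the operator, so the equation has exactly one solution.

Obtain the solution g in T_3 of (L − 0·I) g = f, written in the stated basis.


write g with unknown coordinates in the stated basis and equate coefficients in (L − 0·I) g = f
solving from the highest basis element down gives g = (714/1325)cos 2x - (2748/1325)sin 2x - (13561/68008)cos 3x + (1693/68008)sin 3x
check: L g = -6cos 2x + (1/4)cos 3x + (1/2)sin 3x
so L g − 0·g = -6cos 2x + (1/4)cos 3x + (1/2)sin 3x = f ✓

the result is g(x) = (714/1325)cos 2x - (2748/1325)sin 2x - (13561/68008)cos 3x + (1693/68008)sin 3x


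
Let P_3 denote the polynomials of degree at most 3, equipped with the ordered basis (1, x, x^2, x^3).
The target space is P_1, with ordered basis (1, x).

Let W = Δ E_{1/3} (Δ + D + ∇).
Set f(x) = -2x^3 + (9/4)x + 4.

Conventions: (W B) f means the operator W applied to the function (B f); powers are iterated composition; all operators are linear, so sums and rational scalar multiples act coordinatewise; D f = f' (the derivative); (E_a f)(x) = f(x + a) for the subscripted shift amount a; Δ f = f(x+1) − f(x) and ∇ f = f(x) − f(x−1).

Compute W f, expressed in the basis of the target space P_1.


the image equals g(x) = -36x - 30

Δ f = -6x^2 - 6x + 1/4
D f = -6x^2 + 9/4
∇ f = -6x^2 + 6x + 1/4
(Δ + D + ∇) f = -18x^2 + 11/4
E_{1/3} (Δ + D + ∇) f = -18x^2 - 12x + 3/4
Δ E_{1/3} (Δ + D + ∇) f = -36x - 30


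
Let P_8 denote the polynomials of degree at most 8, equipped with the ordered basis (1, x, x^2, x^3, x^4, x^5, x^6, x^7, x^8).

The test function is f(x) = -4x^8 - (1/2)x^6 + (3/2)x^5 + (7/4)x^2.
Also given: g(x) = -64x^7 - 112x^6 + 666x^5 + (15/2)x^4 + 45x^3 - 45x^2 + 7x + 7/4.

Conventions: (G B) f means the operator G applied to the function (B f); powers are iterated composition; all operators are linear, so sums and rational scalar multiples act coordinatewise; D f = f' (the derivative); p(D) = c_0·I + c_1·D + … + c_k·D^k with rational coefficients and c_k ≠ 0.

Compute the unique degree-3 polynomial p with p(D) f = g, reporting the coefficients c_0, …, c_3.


D^0 f = -4x^8 - (1/2)x^6 + (3/2)x^5 + (7/4)x^2
D^1 f = -32x^7 - 3x^5 + (15/2)x^4 + (7/2)x
D^2 f = -224x^6 - 15x^4 + 30x^3 + 7/2
D^3 f = -1344x^5 - 60x^3 + 90x^2
matching coefficients of g against c_0 f + c_1 Df + … from the top degree down determines the c_i
solution: c_0 = 0, c_1 = 2, c_2 = 1/2, c_3 = -1/2

c_0 = 0, c_1 = 2, c_2 = 1/2, c_3 = -1/2


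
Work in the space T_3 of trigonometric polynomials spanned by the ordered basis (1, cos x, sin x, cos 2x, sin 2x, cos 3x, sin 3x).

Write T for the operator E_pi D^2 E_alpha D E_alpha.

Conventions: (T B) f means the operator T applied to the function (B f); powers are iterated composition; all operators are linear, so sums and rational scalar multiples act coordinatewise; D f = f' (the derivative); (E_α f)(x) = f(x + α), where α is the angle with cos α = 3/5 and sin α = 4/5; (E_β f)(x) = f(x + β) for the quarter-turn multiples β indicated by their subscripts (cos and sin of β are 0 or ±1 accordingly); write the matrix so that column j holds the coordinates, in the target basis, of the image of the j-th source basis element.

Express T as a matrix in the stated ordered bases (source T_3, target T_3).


image of 1: 0
image of cos x: -(24/25)cos x + (7/25)sin x
image of sin x: -(7/25)cos x - (24/25)sin x
image of cos 2x: -(2688/625)cos 2x - (4216/625)sin 2x
image of sin 2x: (4216/625)cos 2x - (2688/625)sin 2x
image of cos 3x: (277992/15625)cos 3x - (317331/15625)sin 3x
image of sin 3x: (317331/15625)cos 3x + (277992/15625)sin 3x
each image's coordinates form column j of the matrix

the matrix is [[0, 0, 0, 0, 0, 0, 0]; [0, -24/25, -7/25, 0, 0, 0, 0]; [0, 7/25, -24/25, 0, 0, 0, 0]; [0, 0, 0, -2688/625, 4216/625, 0, 0]; [0, 0, 0, -4216/625, -2688/625, 0, 0]; [0, 0, 0, 0, 0, 277992/15625, 317331/15625]; [0, 0, 0, 0, 0, -317331/15625, 277992/15625]] (rows listed top to bottom)


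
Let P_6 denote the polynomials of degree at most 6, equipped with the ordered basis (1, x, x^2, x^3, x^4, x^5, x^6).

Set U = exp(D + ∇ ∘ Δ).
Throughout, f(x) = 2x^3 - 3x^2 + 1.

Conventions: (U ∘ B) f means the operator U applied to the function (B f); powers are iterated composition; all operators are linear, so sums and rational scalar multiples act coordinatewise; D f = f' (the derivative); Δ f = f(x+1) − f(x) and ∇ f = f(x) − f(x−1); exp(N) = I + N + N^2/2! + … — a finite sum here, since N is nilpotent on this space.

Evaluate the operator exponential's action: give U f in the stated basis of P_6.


order-1 term: 6x^2 + 6x - 6
order-2 term: 6x + 9
order-3 term: 2
the series for exp(D + ∇ ∘ Δ) f terminates at order 3
exp(D + ∇ ∘ Δ) f = 2x^3 + 3x^2 + 12x + 6

g(x) = 2x^3 + 3x^2 + 12x + 6


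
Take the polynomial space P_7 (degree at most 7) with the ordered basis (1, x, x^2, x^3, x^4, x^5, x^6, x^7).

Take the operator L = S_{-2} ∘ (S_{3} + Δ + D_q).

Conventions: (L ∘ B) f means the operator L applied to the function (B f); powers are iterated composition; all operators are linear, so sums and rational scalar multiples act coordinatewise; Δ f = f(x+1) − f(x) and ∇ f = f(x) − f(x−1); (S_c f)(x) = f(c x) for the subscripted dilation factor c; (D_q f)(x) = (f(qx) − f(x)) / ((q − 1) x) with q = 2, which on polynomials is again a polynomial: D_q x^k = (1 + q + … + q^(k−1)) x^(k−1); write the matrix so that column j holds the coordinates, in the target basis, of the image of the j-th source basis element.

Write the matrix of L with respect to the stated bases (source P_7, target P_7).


image of 1: 1
image of x: -6x + 2
image of x^2: 36x^2 - 10x + 1
image of x^3: -216x^3 + 40x^2 - 6x + 1
image of x^4: 1296x^4 - 152x^3 + 24x^2 - 8x + 1
image of x^5: -7776x^5 + 576x^4 - 80x^3 + 40x^2 - 10x + 1
image of x^6: 46656x^6 - 2208x^5 + 240x^4 - 160x^3 + 60x^2 - 12x + 1
image of x^7: -279936x^7 + 8576x^6 - 672x^5 + 560x^4 - 280x^3 + 84x^2 - 14x + 1
each image's coordinates form column j of the matrix

the matrix is [[1, 2, 1, 1, 1, 1, 1, 1]; [0, -6, -10, -6, -8, -10, -12, -14]; [0, 0, 36, 40, 24, 40, 60, 84]; [0, 0, 0, -216, -152, -80, -160, -280]; [0, 0, 0, 0, 1296, 576, 240, 560]; [0, 0, 0, 0, 0, -7776, -2208, -672]; [0, 0, 0, 0, 0, 0, 46656, 8576]; [0, 0, 0, 0, 0, 0, 0, -279936]] (rows listed top to bottom)
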